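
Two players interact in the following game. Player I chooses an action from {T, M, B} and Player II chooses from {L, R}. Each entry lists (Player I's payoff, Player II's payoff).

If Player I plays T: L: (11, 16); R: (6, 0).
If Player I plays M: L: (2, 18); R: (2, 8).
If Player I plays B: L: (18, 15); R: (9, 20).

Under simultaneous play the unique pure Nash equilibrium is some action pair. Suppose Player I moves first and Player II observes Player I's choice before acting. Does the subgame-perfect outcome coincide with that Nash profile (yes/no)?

Solve by backward induction (Player I leads).
- T → Player II plays L (best of 16, 0); Player I gets 11.
- M → Player II plays L (best of 18, 8); Player I gets 2.
- B → Player II plays R (best of 15, 20); Player I gets 9.
Maximizing over 11, 2, 9, Player I chooses T. Subgame-perfect outcome: (T, L) with payoffs (11, 16).
Under simultaneous play:
Player I's best replies: L→B; R→B.
Player II's best replies: T→L; M→L; B→R.
Only (B, R) has each player best-responding; Nash payoffs (9, 20).
Sequential outcome (T, L) differs from the Nash profile (B, R).

no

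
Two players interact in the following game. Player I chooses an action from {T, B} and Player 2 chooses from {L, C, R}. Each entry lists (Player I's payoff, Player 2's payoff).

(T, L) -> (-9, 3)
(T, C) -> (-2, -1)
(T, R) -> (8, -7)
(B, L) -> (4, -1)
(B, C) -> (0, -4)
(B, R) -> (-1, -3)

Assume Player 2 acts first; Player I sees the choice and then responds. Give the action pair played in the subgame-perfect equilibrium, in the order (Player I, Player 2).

(B, L)

Solve by backward induction (Player 2 leads).
- L: BR = B, leader payoff -1.
- C: BR = B, leader payoff -4.
- R: BR = T, leader payoff -7.
Player 2's induced payoffs are -1, -4, -7, so Player 2 commits to L. Subgame-perfect outcome: (B, L) with payoffs (4, -1).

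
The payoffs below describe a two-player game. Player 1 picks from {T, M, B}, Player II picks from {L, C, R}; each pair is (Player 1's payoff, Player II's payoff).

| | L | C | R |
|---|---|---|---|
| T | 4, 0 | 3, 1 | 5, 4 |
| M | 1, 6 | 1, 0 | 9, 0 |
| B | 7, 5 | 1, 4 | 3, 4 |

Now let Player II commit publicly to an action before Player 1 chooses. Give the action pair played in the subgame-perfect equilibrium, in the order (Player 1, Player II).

(B, L)

Backward induction with Player II moving first.
- L → Player 1 plays B (best of 4, 1, 7); Player II gets 5.
- C → Player 1 plays T (best of 3, 1, 1); Player II gets 1.
- R → Player 1 plays M (best of 5, 9, 3); Player II gets 0.
Maximizing over 5, 1, 0, Player II chooses L. Subgame-perfect outcome: (B, L) with payoffs (7, 5).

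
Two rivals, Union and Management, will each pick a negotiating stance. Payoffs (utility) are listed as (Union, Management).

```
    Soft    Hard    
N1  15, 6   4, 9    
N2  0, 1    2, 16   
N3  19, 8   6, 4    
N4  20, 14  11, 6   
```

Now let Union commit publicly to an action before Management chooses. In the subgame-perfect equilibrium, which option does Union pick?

N4

Management best-responds to each possible Union move:
- N1: BR = Hard, leader payoff 4.
- N2: BR = Hard, leader payoff 2.
- N3: BR = Soft, leader payoff 19.
- N4: BR = Soft, leader payoff 20.
Union's induced payoffs are 4, 2, 19, 20, so Union commits to N4. Subgame-perfect outcome: (N4, Soft) with payoffs (20, 14).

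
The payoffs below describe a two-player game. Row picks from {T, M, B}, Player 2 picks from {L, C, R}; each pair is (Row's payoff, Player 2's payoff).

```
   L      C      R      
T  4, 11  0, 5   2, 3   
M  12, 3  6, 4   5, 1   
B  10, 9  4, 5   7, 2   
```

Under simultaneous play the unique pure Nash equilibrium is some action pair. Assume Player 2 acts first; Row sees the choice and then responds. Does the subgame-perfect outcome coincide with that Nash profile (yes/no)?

yes

Row best-responds to each possible Player 2 move:
- L → Row plays M (best of 4, 12, 10); Player 2 gets 3.
- C → Row plays M (best of 0, 6, 4); Player 2 gets 4.
- R → Row plays B (best of 2, 5, 7); Player 2 gets 2.
Maximizing over 3, 4, 2, Player 2 chooses C. Subgame-perfect outcome: (M, C) with payoffs (6, 4).
For the simultaneous game, intersect best replies.
Row's best replies: L→M; C→M; R→B.
Player 2's best replies: T→L; M→C; B→L.
Only (M, C) has each player best-responding; Nash payoffs (6, 4).
Sequential outcome (M, C) coincides with the Nash profile (M, C).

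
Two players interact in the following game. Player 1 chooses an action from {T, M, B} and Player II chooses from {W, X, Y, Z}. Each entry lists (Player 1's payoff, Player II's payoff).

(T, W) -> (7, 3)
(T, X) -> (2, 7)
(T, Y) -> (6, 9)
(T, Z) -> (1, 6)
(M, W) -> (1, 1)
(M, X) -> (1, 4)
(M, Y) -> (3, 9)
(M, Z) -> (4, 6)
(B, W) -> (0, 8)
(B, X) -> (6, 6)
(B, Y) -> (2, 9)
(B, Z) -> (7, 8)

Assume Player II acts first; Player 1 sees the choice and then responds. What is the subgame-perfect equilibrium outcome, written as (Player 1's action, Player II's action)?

Work backward from Player 1's decision.
- W: Player 1 compares 7, 1, 0 and picks T; Player II would get 3.
- X: Player 1 compares 2, 1, 6 and picks B; Player II would get 6.
- Y: Player 1 compares 6, 3, 2 and picks T; Player II would get 9.
- Z: Player 1 compares 1, 4, 7 and picks B; Player II would get 8.
Maximizing over 3, 6, 9, 8, Player II chooses Y. Subgame-perfect outcome: (T, Y) with payoffs (6, 9).

(T, Y)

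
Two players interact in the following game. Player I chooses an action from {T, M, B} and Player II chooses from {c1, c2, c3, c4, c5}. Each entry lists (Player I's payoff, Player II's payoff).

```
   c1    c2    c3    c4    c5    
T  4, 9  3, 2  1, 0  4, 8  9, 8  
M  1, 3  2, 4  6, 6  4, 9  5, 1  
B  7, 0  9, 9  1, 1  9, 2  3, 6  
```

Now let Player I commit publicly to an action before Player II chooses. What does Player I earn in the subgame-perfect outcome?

9

Solve by backward induction (Player I leads).
- T: BR = c1, leader payoff 4.
- M: BR = c4, leader payoff 4.
- B: BR = c2, leader payoff 9.
Player I's induced payoffs are 4, 4, 9, so Player I commits to B. Subgame-perfect outcome: (B, c2) with payoffs (9, 9).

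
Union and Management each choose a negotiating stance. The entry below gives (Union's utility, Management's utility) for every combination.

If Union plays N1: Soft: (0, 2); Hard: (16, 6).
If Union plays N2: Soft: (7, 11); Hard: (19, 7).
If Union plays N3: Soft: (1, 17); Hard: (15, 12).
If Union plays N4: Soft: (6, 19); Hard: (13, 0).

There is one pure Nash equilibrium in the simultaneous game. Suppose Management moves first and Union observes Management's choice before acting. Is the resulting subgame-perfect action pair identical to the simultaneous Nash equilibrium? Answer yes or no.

Work backward from Union's decision.
- Soft: Union compares 0, 7, 1, 6 and picks N2; Management would get 11.
- Hard: Union compares 16, 19, 15, 13 and picks N2; Management would get 7.
Among 11, 7, the best is 11 at Soft. Subgame-perfect outcome: (N2, Soft) with payoffs (7, 11).
Now find the simultaneous Nash equilibrium.
Union's best replies: Soft→N2; Hard→N2.
Management's best replies: N1→Hard; N2→Soft; N3→Soft; N4→Soft.
Only (N2, Soft) has each player best-responding; Nash payoffs (7, 11).
Sequential outcome (N2, Soft) coincides with the Nash profile (N2, Soft).

yes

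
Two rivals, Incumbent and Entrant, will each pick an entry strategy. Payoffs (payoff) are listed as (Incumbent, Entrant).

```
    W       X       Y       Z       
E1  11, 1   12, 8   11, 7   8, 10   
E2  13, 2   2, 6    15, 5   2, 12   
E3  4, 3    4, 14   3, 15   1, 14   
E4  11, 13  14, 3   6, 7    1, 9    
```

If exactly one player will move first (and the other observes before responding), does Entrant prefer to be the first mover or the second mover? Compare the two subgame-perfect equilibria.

second

If Incumbent leads: Entrant's best replies are E1→Z, E2→Z, E3→Y, E4→W; Incumbent's induced payoffs 8, 2, 3, 11; outcome (E4, W), payoffs (11, 13).
If Entrant leads: Incumbent's best replies are W→E2, X→E4, Y→E2, Z→E1; Entrant's induced payoffs 2, 3, 5, 10; outcome (E1, Z), payoffs (8, 10).
Entrant gets 10 moving first and 13 moving second, so Entrant prefers to move second.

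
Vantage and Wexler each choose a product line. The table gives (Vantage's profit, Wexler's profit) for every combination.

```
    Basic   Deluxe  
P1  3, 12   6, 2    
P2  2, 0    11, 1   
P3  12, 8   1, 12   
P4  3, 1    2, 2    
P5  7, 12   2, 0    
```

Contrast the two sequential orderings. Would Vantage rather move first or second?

If Vantage leads: Wexler's best replies are P1→Basic, P2→Deluxe, P3→Deluxe, P4→Deluxe, P5→Basic; Vantage's induced payoffs 3, 11, 1, 2, 7; outcome (P2, Deluxe), payoffs (11, 1).
If Wexler leads: Vantage's best replies are Basic→P3, Deluxe→P2; Wexler's induced payoffs 8, 1; outcome (P3, Basic), payoffs (12, 8).
Vantage gets 11 moving first and 12 moving second, so Vantage prefers to move second.

second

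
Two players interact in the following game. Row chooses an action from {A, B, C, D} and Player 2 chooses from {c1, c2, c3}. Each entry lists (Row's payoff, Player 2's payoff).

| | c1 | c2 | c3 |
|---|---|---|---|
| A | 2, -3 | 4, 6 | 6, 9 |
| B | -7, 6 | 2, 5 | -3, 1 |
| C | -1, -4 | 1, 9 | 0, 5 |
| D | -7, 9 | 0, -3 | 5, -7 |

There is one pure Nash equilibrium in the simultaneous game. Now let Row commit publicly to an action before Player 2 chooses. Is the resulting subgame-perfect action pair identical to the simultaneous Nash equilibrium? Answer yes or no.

yes

Player 2 best-responds to each possible Row move:
- A: BR = c3, leader payoff 6.
- B: BR = c1, leader payoff -7.
- C: BR = c2, leader payoff 1.
- D: BR = c1, leader payoff -7.
Maximizing over 6, -7, 1, -7, Row chooses A. Subgame-perfect outcome: (A, c3) with payoffs (6, 9).
For the simultaneous game, intersect best replies.
Row's best replies: c1→A; c2→A; c3→A.
Player 2's best replies: A→c3; B→c1; C→c2; D→c1.
Only (A, c3) has each player best-responding; Nash payoffs (6, 9).
Sequential outcome (A, c3) coincides with the Nash profile (A, c3).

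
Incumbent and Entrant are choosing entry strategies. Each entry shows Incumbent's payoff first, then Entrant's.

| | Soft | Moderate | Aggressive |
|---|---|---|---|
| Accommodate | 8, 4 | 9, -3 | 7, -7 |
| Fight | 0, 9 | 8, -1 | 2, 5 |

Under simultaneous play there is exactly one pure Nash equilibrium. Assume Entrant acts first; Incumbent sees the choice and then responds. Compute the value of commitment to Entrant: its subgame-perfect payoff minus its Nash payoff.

0

Backward induction with Entrant moving first.
- Soft → Incumbent plays Accommodate (best of 8, 0); Entrant gets 4.
- Moderate → Incumbent plays Accommodate (best of 9, 8); Entrant gets -3.
- Aggressive → Incumbent plays Accommodate (best of 7, 2); Entrant gets -7.
Entrant's induced payoffs are 4, -3, -7, so Entrant commits to Soft. Subgame-perfect outcome: (Accommodate, Soft) with payoffs (8, 4).
Now find the simultaneous Nash equilibrium.
Incumbent's best replies: Soft→Accommodate; Moderate→Accommodate; Aggressive→Accommodate.
Entrant's best replies: Accommodate→Soft; Fight→Soft.
Only (Accommodate, Soft) has each player best-responding; Nash payoffs (8, 4).
Entrant's commitment gain: 4 − 4 = 0.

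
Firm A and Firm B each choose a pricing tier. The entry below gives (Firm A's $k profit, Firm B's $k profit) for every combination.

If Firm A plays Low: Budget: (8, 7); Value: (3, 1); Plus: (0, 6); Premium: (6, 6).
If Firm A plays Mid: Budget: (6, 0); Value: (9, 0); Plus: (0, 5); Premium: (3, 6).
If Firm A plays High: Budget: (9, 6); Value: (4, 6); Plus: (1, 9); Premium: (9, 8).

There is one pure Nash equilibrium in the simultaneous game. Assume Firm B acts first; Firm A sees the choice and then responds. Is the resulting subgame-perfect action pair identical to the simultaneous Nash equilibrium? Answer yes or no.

yes

Work backward from Firm A's decision.
- Budget: Firm A compares 8, 6, 9 and picks High; Firm B would get 6.
- Value: Firm A compares 3, 9, 4 and picks Mid; Firm B would get 0.
- Plus: Firm A compares 0, 0, 1 and picks High; Firm B would get 9.
- Premium: Firm A compares 6, 3, 9 and picks High; Firm B would get 8.
Firm B's induced payoffs are 6, 0, 9, 8, so Firm B commits to Plus. Subgame-perfect outcome: (High, Plus) with payoffs (1, 9).
Now find the simultaneous Nash equilibrium.
Firm A's best replies: Budget→High; Value→Mid; Plus→High; Premium→High.
Firm B's best replies: Low→Budget; Mid→Premium; High→Plus.
The unique mutual best reply is (High, Plus), giving (1, 9).
Sequential outcome (High, Plus) coincides with the Nash profile (High, Plus).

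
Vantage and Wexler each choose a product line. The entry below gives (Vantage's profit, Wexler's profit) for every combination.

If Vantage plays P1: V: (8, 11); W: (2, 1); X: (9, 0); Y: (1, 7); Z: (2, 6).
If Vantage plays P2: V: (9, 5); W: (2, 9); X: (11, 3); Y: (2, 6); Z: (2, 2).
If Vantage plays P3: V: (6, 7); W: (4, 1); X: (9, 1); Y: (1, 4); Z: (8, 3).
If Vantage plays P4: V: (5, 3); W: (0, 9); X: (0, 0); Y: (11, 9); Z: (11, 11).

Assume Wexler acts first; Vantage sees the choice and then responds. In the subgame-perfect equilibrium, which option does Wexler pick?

Backward induction with Wexler moving first.
- V → Vantage plays P2 (best of 8, 9, 6, 5); Wexler gets 5.
- W → Vantage plays P3 (best of 2, 2, 4, 0); Wexler gets 1.
- X → Vantage plays P2 (best of 9, 11, 9, 0); Wexler gets 3.
- Y → Vantage plays P4 (best of 1, 2, 1, 11); Wexler gets 9.
- Z → Vantage plays P4 (best of 2, 2, 8, 11); Wexler gets 11.
Among 5, 1, 3, 9, 11, the best is 11 at Z. Subgame-perfect outcome: (P4, Z) with payoffs (11, 11).

Z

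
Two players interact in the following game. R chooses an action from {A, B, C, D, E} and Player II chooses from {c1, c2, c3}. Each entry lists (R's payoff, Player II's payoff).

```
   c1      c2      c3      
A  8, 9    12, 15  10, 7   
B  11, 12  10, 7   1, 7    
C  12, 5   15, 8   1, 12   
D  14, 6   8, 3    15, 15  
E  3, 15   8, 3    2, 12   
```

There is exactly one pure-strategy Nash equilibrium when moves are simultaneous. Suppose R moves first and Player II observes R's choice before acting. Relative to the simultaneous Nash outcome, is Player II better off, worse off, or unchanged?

unchanged

Solve by backward induction (R leads).
- A: BR = c2, leader payoff 12.
- B: BR = c1, leader payoff 11.
- C: BR = c3, leader payoff 1.
- D: BR = c3, leader payoff 15.
- E: BR = c1, leader payoff 3.
R's induced payoffs are 12, 11, 1, 15, 3, so R commits to D. Subgame-perfect outcome: (D, c3) with payoffs (15, 15).
Under simultaneous play:
R's best replies: c1→D; c2→C; c3→D.
Player II's best replies: A→c2; B→c1; C→c3; D→c3; E→c1.
The unique mutual best reply is (D, c3), giving (15, 15).
Player II earns 15 sequentially versus 15 at the Nash outcome: unchanged.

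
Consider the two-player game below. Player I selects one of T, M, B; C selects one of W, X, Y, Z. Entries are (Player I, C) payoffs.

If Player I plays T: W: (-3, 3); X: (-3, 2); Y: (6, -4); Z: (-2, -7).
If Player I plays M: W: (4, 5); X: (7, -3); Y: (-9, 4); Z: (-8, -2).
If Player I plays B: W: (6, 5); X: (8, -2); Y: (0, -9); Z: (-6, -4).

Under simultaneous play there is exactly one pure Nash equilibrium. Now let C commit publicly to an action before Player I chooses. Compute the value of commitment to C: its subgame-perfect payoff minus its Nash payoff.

Player I best-responds to each possible C move:
- W: Player I compares -3, 4, 6 and picks B; C would get 5.
- X: Player I compares -3, 7, 8 and picks B; C would get -2.
- Y: Player I compares 6, -9, 0 and picks T; C would get -4.
- Z: Player I compares -2, -8, -6 and picks T; C would get -7.
C's induced payoffs are 5, -2, -4, -7, so C commits to W. Subgame-perfect outcome: (B, W) with payoffs (6, 5).
Now find the simultaneous Nash equilibrium.
Player I's best replies: W→B; X→B; Y→T; Z→T.
C's best replies: T→W; M→W; B→W.
Only (B, W) has each player best-responding; Nash payoffs (6, 5).
C's commitment gain: 5 − 5 = 0.

0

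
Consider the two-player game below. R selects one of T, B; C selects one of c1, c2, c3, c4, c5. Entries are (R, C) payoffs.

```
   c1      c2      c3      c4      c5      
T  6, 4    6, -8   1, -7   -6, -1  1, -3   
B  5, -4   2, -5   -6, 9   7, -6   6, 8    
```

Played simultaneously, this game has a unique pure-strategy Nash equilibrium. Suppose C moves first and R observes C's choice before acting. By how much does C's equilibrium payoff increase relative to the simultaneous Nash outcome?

4

Work backward from R's decision.
- c1 → R plays T (best of 6, 5); C gets 4.
- c2 → R plays T (best of 6, 2); C gets -8.
- c3 → R plays T (best of 1, -6); C gets -7.
- c4 → R plays B (best of -6, 7); C gets -6.
- c5 → R plays B (best of 1, 6); C gets 8.
C's induced payoffs are 4, -8, -7, -6, 8, so C commits to c5. Subgame-perfect outcome: (B, c5) with payoffs (6, 8).
Now find the simultaneous Nash equilibrium.
R's best replies: c1→T; c2→T; c3→T; c4→B; c5→B.
C's best replies: T→c1; B→c3.
Only (T, c1) has each player best-responding; Nash payoffs (6, 4).
C's commitment gain: 8 − 4 = 4.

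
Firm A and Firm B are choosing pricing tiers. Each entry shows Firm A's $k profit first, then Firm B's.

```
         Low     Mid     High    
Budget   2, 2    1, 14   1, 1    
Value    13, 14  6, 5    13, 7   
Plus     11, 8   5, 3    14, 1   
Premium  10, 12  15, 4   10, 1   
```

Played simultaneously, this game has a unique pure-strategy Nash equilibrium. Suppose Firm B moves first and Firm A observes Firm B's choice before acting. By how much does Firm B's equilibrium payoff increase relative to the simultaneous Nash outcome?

Solve by backward induction (Firm B leads).
- Low: Firm A compares 2, 13, 11, 10 and picks Value; Firm B would get 14.
- Mid: Firm A compares 1, 6, 5, 15 and picks Premium; Firm B would get 4.
- High: Firm A compares 1, 13, 14, 10 and picks Plus; Firm B would get 1.
Maximizing over 14, 4, 1, Firm B chooses Low. Subgame-perfect outcome: (Value, Low) with payoffs (13, 14).
Under simultaneous play:
Firm A's best replies: Low→Value; Mid→Premium; High→Plus.
Firm B's best replies: Budget→Mid; Value→Low; Plus→Low; Premium→Low.
Only (Value, Low) has each player best-responding; Nash payoffs (13, 14).
Firm B's commitment gain: 14 − 14 = 0.

0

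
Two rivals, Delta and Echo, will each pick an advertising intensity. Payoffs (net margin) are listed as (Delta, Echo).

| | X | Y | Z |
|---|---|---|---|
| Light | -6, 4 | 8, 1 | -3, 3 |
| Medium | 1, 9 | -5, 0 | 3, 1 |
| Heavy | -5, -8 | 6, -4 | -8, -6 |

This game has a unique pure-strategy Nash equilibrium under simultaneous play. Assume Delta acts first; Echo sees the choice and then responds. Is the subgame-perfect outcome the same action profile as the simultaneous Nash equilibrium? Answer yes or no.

Echo best-responds to each possible Delta move:
- Light → Echo plays X (best of 4, 1, 3); Delta gets -6.
- Medium → Echo plays X (best of 9, 0, 1); Delta gets 1.
- Heavy → Echo plays Y (best of -8, -4, -6); Delta gets 6.
Delta's induced payoffs are -6, 1, 6, so Delta commits to Heavy. Subgame-perfect outcome: (Heavy, Y) with payoffs (6, -4).
For the simultaneous game, intersect best replies.
Delta's best replies: X→Medium; Y→Light; Z→Medium.
Echo's best replies: Light→X; Medium→X; Heavy→Y.
Only (Medium, X) has each player best-responding; Nash payoffs (1, 9).
Sequential outcome (Heavy, Y) differs from the Nash profile (Medium, X).

no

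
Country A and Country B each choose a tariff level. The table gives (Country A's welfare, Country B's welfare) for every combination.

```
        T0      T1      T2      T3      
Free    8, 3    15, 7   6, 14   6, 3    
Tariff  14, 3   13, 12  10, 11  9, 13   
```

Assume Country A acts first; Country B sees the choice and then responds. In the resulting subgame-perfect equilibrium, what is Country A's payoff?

9

Backward induction with Country A moving first.
- Free → Country B plays T2 (best of 3, 7, 14, 3); Country A gets 6.
- Tariff → Country B plays T3 (best of 3, 12, 11, 13); Country A gets 9.
Among 6, 9, the best is 9 at Tariff. Subgame-perfect outcome: (Tariff, T3) with payoffs (9, 13).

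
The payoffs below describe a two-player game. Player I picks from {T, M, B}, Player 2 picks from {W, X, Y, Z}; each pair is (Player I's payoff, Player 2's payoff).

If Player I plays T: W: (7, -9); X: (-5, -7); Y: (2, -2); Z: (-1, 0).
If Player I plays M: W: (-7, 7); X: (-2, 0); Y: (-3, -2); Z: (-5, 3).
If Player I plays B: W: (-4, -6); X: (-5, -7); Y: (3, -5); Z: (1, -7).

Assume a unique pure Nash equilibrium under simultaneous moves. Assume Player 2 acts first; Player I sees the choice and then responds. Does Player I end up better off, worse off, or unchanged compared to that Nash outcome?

worse off

Work backward from Player I's decision.
- W → Player I plays T (best of 7, -7, -4); Player 2 gets -9.
- X → Player I plays M (best of -5, -2, -5); Player 2 gets 0.
- Y → Player I plays B (best of 2, -3, 3); Player 2 gets -5.
- Z → Player I plays B (best of -1, -5, 1); Player 2 gets -7.
Among -9, 0, -5, -7, the best is 0 at X. Subgame-perfect outcome: (M, X) with payoffs (-2, 0).
Under simultaneous play:
Player I's best replies: W→T; X→M; Y→B; Z→B.
Player 2's best replies: T→Z; M→W; B→Y.
Only (B, Y) has each player best-responding; Nash payoffs (3, -5).
Player I earns -2 sequentially versus 3 at the Nash outcome: worse off.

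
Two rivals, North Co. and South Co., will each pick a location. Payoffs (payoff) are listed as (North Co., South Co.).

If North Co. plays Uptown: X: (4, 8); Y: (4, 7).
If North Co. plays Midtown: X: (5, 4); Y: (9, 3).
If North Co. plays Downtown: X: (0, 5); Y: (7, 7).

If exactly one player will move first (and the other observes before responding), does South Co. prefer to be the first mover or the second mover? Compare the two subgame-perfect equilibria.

If North Co. leads: South Co.'s best replies are Uptown→X, Midtown→X, Downtown→Y; North Co.'s induced payoffs 4, 5, 7; outcome (Downtown, Y), payoffs (7, 7).
If South Co. leads: North Co.'s best replies are X→Midtown, Y→Midtown; South Co.'s induced payoffs 4, 3; outcome (Midtown, X), payoffs (5, 4).
South Co. gets 4 moving first and 7 moving second, so South Co. prefers to move second.

second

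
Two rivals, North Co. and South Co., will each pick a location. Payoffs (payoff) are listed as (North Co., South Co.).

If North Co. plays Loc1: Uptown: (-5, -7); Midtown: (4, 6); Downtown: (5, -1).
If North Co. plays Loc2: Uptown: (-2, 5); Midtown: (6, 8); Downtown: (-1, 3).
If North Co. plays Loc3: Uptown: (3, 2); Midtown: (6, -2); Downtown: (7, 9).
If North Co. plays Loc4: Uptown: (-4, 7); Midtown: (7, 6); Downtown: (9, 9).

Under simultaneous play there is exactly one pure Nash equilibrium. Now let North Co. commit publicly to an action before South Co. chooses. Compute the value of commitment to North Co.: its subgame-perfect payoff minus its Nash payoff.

Solve by backward induction (North Co. leads).
- Loc1: BR = Midtown, leader payoff 4.
- Loc2: BR = Midtown, leader payoff 6.
- Loc3: BR = Downtown, leader payoff 7.
- Loc4: BR = Downtown, leader payoff 9.
Maximizing over 4, 6, 7, 9, North Co. chooses Loc4. Subgame-perfect outcome: (Loc4, Downtown) with payoffs (9, 9).
For the simultaneous game, intersect best replies.
North Co.'s best replies: Uptown→Loc3; Midtown→Loc4; Downtown→Loc4.
South Co.'s best replies: Loc1→Midtown; Loc2→Midtown; Loc3→Downtown; Loc4→Downtown.
Only (Loc4, Downtown) has each player best-responding; Nash payoffs (9, 9).
North Co.'s commitment gain: 9 − 9 = 0.

0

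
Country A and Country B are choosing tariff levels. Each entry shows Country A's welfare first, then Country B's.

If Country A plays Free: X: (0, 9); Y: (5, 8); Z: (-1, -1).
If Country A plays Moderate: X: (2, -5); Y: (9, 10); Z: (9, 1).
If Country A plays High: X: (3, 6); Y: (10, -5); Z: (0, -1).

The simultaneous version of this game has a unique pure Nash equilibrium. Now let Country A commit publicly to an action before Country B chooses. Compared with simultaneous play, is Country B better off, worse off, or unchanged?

Country B best-responds to each possible Country A move:
- Free: BR = X, leader payoff 0.
- Moderate: BR = Y, leader payoff 9.
- High: BR = X, leader payoff 3.
Maximizing over 0, 9, 3, Country A chooses Moderate. Subgame-perfect outcome: (Moderate, Y) with payoffs (9, 10).
Now find the simultaneous Nash equilibrium.
Country A's best replies: X→High; Y→High; Z→Moderate.
Country B's best replies: Free→X; Moderate→Y; High→X.
Only (High, X) has each player best-responding; Nash payoffs (3, 6).
Country B earns 10 sequentially versus 6 at the Nash outcome: better off.

better off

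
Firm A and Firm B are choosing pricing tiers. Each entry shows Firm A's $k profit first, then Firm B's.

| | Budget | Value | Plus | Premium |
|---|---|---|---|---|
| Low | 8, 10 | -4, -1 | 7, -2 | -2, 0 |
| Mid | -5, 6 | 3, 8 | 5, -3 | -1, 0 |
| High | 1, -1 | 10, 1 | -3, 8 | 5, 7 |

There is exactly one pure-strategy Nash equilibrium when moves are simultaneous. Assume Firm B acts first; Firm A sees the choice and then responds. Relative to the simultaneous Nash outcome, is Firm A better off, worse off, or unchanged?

unchanged

Firm A best-responds to each possible Firm B move:
- Budget: Firm A compares 8, -5, 1 and picks Low; Firm B would get 10.
- Value: Firm A compares -4, 3, 10 and picks High; Firm B would get 1.
- Plus: Firm A compares 7, 5, -3 and picks Low; Firm B would get -2.
- Premium: Firm A compares -2, -1, 5 and picks High; Firm B would get 7.
Firm B's induced payoffs are 10, 1, -2, 7, so Firm B commits to Budget. Subgame-perfect outcome: (Low, Budget) with payoffs (8, 10).
Now find the simultaneous Nash equilibrium.
Firm A's best replies: Budget→Low; Value→High; Plus→Low; Premium→High.
Firm B's best replies: Low→Budget; Mid→Value; High→Plus.
The unique mutual best reply is (Low, Budget), giving (8, 10).
Firm A earns 8 sequentially versus 8 at the Nash outcome: unchanged.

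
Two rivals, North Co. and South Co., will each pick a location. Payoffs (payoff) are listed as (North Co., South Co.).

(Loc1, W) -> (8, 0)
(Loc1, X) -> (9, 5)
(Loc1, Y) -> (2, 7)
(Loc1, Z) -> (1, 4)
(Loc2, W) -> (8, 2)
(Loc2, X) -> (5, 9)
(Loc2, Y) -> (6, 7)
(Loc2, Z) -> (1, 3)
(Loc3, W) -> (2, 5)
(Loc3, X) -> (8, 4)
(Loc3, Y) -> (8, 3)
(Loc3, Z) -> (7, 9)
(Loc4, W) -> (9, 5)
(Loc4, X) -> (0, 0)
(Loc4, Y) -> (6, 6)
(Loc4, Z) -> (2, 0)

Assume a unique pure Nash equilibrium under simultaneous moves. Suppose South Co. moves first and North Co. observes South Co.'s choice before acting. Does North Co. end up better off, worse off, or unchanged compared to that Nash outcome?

unchanged

Work backward from North Co.'s decision.
- W → North Co. plays Loc4 (best of 8, 8, 2, 9); South Co. gets 5.
- X → North Co. plays Loc1 (best of 9, 5, 8, 0); South Co. gets 5.
- Y → North Co. plays Loc3 (best of 2, 6, 8, 6); South Co. gets 3.
- Z → North Co. plays Loc3 (best of 1, 1, 7, 2); South Co. gets 9.
Maximizing over 5, 5, 3, 9, South Co. chooses Z. Subgame-perfect outcome: (Loc3, Z) with payoffs (7, 9).
For the simultaneous game, intersect best replies.
North Co.'s best replies: W→Loc4; X→Loc1; Y→Loc3; Z→Loc3.
South Co.'s best replies: Loc1→Y; Loc2→X; Loc3→Z; Loc4→Y.
Only (Loc3, Z) has each player best-responding; Nash payoffs (7, 9).
North Co. earns 7 sequentially versus 7 at the Nash outcome: unchanged.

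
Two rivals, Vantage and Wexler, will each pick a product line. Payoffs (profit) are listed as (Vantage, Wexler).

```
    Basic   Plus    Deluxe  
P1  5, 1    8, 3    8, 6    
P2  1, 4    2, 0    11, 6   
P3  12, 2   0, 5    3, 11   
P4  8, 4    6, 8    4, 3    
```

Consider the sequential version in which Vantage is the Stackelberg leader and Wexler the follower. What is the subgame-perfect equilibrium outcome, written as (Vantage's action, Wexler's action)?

Solve by backward induction (Vantage leads).
- P1: Wexler compares 1, 3, 6 and picks Deluxe; Vantage would get 8.
- P2: Wexler compares 4, 0, 6 and picks Deluxe; Vantage would get 11.
- P3: Wexler compares 2, 5, 11 and picks Deluxe; Vantage would get 3.
- P4: Wexler compares 4, 8, 3 and picks Plus; Vantage would get 6.
Vantage's induced payoffs are 8, 11, 3, 6, so Vantage commits to P2. Subgame-perfect outcome: (P2, Deluxe) with payoffs (11, 6).

(P2, Deluxe)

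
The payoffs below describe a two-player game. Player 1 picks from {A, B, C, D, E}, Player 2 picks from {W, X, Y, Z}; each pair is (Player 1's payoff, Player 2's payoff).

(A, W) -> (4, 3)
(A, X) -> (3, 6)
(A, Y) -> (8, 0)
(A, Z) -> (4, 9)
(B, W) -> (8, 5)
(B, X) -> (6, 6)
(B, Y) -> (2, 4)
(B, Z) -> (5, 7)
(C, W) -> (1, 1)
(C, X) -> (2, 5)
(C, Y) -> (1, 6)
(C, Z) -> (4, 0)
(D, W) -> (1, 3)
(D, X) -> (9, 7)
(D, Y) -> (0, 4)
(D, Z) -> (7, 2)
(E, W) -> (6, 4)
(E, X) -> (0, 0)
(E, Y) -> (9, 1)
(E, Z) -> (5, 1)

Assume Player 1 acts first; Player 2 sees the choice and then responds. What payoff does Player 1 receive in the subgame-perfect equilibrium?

Solve by backward induction (Player 1 leads).
- A: BR = Z, leader payoff 4.
- B: BR = Z, leader payoff 5.
- C: BR = Y, leader payoff 1.
- D: BR = X, leader payoff 9.
- E: BR = W, leader payoff 6.
Among 4, 5, 1, 9, 6, the best is 9 at D. Subgame-perfect outcome: (D, X) with payoffs (9, 7).

9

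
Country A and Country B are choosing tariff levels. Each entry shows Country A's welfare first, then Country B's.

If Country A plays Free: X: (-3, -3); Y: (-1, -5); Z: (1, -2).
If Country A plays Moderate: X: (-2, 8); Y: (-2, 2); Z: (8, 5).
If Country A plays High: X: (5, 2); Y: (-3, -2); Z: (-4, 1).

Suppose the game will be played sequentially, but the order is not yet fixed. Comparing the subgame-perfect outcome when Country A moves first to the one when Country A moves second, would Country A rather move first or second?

second

If Country A leads: Country B's best replies are Free→Z, Moderate→X, High→X; Country A's induced payoffs 1, -2, 5; outcome (High, X), payoffs (5, 2).
If Country B leads: Country A's best replies are X→High, Y→Free, Z→Moderate; Country B's induced payoffs 2, -5, 5; outcome (Moderate, Z), payoffs (8, 5).
Country A gets 5 moving first and 8 moving second, so Country A prefers to move second.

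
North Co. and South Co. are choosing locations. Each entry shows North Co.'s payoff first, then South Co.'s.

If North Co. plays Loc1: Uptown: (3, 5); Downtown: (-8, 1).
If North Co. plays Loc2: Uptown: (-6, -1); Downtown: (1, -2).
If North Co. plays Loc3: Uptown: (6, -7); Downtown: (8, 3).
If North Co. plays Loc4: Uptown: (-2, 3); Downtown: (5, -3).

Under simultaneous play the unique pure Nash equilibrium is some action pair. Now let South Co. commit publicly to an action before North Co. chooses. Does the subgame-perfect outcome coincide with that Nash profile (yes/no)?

yes

Solve by backward induction (South Co. leads).
- Uptown → North Co. plays Loc3 (best of 3, -6, 6, -2); South Co. gets -7.
- Downtown → North Co. plays Loc3 (best of -8, 1, 8, 5); South Co. gets 3.
Maximizing over -7, 3, South Co. chooses Downtown. Subgame-perfect outcome: (Loc3, Downtown) with payoffs (8, 3).
For the simultaneous game, intersect best replies.
North Co.'s best replies: Uptown→Loc3; Downtown→Loc3.
South Co.'s best replies: Loc1→Uptown; Loc2→Uptown; Loc3→Downtown; Loc4→Uptown.
Only (Loc3, Downtown) has each player best-responding; Nash payoffs (8, 3).
Sequential outcome (Loc3, Downtown) coincides with the Nash profile (Loc3, Downtown).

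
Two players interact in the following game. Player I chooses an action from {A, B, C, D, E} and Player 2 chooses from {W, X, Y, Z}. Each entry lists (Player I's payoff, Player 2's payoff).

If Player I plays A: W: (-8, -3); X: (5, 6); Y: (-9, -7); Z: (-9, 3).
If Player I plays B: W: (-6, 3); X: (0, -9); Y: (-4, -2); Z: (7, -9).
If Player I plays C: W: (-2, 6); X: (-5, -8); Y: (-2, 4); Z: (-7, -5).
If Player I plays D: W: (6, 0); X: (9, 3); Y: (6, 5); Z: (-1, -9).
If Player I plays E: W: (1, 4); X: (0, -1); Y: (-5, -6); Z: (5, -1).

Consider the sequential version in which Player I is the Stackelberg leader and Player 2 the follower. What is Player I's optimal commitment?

D

Work backward from Player 2's decision.
- A: BR = X, leader payoff 5.
- B: BR = W, leader payoff -6.
- C: BR = W, leader payoff -2.
- D: BR = Y, leader payoff 6.
- E: BR = W, leader payoff 1.
Among 5, -6, -2, 6, 1, the best is 6 at D. Subgame-perfect outcome: (D, Y) with payoffs (6, 5).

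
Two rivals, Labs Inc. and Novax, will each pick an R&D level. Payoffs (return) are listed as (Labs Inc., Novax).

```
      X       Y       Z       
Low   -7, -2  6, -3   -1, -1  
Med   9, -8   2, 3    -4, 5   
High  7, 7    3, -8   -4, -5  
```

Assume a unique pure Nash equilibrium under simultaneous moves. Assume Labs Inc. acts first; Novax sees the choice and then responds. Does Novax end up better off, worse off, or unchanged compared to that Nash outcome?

Work backward from Novax's decision.
- Low: BR = Z, leader payoff -1.
- Med: BR = Z, leader payoff -4.
- High: BR = X, leader payoff 7.
Among -1, -4, 7, the best is 7 at High. Subgame-perfect outcome: (High, X) with payoffs (7, 7).
Under simultaneous play:
Labs Inc.'s best replies: X→Med; Y→Low; Z→Low.
Novax's best replies: Low→Z; Med→Z; High→X.
Only (Low, Z) has each player best-responding; Nash payoffs (-1, -1).
Novax earns 7 sequentially versus -1 at the Nash outcome: better off.

better off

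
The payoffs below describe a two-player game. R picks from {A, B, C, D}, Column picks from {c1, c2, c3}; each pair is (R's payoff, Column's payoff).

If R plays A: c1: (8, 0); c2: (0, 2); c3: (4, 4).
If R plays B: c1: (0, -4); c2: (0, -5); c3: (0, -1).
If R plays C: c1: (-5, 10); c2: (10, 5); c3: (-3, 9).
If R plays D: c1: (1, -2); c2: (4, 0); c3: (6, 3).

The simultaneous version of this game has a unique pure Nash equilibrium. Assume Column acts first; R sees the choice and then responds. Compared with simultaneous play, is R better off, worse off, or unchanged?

Solve by backward induction (Column leads).
- c1: R compares 8, 0, -5, 1 and picks A; Column would get 0.
- c2: R compares 0, 0, 10, 4 and picks C; Column would get 5.
- c3: R compares 4, 0, -3, 6 and picks D; Column would get 3.
Maximizing over 0, 5, 3, Column chooses c2. Subgame-perfect outcome: (C, c2) with payoffs (10, 5).
Under simultaneous play:
R's best replies: c1→A; c2→C; c3→D.
Column's best replies: A→c3; B→c3; C→c1; D→c3.
Only (D, c3) has each player best-responding; Nash payoffs (6, 3).
R earns 10 sequentially versus 6 at the Nash outcome: better off.

better off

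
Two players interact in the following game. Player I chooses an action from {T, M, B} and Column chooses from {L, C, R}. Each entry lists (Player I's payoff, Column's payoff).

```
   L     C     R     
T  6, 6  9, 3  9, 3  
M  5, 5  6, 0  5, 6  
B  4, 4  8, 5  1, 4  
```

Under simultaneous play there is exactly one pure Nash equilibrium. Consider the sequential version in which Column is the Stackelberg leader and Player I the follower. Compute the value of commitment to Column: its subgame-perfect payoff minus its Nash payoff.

0

Work backward from Player I's decision.
- L: BR = T, leader payoff 6.
- C: BR = T, leader payoff 3.
- R: BR = T, leader payoff 3.
Maximizing over 6, 3, 3, Column chooses L. Subgame-perfect outcome: (T, L) with payoffs (6, 6).
Now find the simultaneous Nash equilibrium.
Player I's best replies: L→T; C→T; R→T.
Column's best replies: T→L; M→R; B→C.
Only (T, L) has each player best-responding; Nash payoffs (6, 6).
Column's commitment gain: 6 − 6 = 0.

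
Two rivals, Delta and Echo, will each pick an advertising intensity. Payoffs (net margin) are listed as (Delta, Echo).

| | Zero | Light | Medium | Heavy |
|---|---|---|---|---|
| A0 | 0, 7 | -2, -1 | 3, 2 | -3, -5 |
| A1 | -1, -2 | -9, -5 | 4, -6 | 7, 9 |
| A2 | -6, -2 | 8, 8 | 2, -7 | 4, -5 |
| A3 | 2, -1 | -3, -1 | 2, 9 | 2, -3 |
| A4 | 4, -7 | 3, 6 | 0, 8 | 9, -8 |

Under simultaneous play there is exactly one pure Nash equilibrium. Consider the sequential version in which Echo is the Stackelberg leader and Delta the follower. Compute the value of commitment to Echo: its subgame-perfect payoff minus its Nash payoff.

0

Work backward from Delta's decision.
- Zero → Delta plays A4 (best of 0, -1, -6, 2, 4); Echo gets -7.
- Light → Delta plays A2 (best of -2, -9, 8, -3, 3); Echo gets 8.
- Medium → Delta plays A1 (best of 3, 4, 2, 2, 0); Echo gets -6.
- Heavy → Delta plays A4 (best of -3, 7, 4, 2, 9); Echo gets -8.
Echo's induced payoffs are -7, 8, -6, -8, so Echo commits to Light. Subgame-perfect outcome: (A2, Light) with payoffs (8, 8).
Now find the simultaneous Nash equilibrium.
Delta's best replies: Zero→A4; Light→A2; Medium→A1; Heavy→A4.
Echo's best replies: A0→Zero; A1→Heavy; A2→Light; A3→Medium; A4→Medium.
Only (A2, Light) has each player best-responding; Nash payoffs (8, 8).
Echo's commitment gain: 8 − 8 = 0.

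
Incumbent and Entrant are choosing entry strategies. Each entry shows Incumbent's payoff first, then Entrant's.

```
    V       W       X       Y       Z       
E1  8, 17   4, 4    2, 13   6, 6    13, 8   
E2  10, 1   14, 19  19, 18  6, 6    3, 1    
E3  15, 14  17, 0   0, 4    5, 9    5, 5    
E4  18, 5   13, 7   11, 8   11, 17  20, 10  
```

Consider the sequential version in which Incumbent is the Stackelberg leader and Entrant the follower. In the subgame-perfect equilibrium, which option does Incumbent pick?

Backward induction with Incumbent moving first.
- E1: BR = V, leader payoff 8.
- E2: BR = W, leader payoff 14.
- E3: BR = V, leader payoff 15.
- E4: BR = Y, leader payoff 11.
Maximizing over 8, 14, 15, 11, Incumbent chooses E3. Subgame-perfect outcome: (E3, V) with payoffs (15, 14).

E3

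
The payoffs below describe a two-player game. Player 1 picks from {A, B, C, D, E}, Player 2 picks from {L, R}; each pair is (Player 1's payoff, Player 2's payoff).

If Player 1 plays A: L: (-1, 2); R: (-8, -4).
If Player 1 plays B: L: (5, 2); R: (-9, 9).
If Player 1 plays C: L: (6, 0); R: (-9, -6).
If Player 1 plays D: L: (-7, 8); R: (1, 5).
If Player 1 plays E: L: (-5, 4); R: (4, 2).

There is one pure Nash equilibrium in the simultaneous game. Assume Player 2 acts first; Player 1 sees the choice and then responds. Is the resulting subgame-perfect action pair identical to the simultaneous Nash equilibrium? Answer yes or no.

no

Solve by backward induction (Player 2 leads).
- L: Player 1 compares -1, 5, 6, -7, -5 and picks C; Player 2 would get 0.
- R: Player 1 compares -8, -9, -9, 1, 4 and picks E; Player 2 would get 2.
Among 0, 2, the best is 2 at R. Subgame-perfect outcome: (E, R) with payoffs (4, 2).
For the simultaneous game, intersect best replies.
Player 1's best replies: L→C; R→E.
Player 2's best replies: A→L; B→R; C→L; D→L; E→L.
The unique mutual best reply is (C, L), giving (6, 0).
Sequential outcome (E, R) differs from the Nash profile (C, L).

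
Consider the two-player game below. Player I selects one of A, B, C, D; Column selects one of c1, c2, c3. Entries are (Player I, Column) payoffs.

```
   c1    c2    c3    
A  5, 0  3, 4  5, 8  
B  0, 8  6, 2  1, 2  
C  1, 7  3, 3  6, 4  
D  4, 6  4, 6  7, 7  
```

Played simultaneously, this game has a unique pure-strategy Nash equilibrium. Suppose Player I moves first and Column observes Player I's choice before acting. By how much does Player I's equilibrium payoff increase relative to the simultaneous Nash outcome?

0

Work backward from Column's decision.
- A: Column compares 0, 4, 8 and picks c3; Player I would get 5.
- B: Column compares 8, 2, 2 and picks c1; Player I would get 0.
- C: Column compares 7, 3, 4 and picks c1; Player I would get 1.
- D: Column compares 6, 6, 7 and picks c3; Player I would get 7.
Player I's induced payoffs are 5, 0, 1, 7, so Player I commits to D. Subgame-perfect outcome: (D, c3) with payoffs (7, 7).
For the simultaneous game, intersect best replies.
Player I's best replies: c1→A; c2→B; c3→D.
Column's best replies: A→c3; B→c1; C→c1; D→c3.
Only (D, c3) has each player best-responding; Nash payoffs (7, 7).
Player I's commitment gain: 7 − 7 = 0.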